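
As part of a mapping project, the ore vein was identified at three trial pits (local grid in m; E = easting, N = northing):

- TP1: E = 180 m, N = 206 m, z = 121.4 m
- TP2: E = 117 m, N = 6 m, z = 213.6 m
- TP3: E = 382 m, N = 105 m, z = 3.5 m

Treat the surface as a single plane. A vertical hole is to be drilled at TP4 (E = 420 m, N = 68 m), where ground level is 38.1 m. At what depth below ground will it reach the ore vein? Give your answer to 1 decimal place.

52.5 m

Let the plane be z = a·E + b·N + c.
TP2−TP1: −63a − 200b = 92.2;  TP3−TP1: 202a − 101b = −117.9.
Solving gives a = −0.70338, b = −0.23944.
Then c = 121.4 − a·180 − b·206 = 297.33.
At (420, 68): z_contact = −295.42 − 16.28 + 297.33 = -14.37 m.
Depth below ground = 38.1 − (-14.37) = 52.5 m.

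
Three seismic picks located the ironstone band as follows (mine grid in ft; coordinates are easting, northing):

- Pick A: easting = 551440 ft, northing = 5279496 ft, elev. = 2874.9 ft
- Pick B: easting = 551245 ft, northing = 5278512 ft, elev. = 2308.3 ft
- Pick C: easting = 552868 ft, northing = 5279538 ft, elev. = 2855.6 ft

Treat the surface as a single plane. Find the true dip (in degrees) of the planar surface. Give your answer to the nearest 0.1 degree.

30.2°

Two edge vectors: Pick A→Pick B = (-195, -984, -566.6), Pick A→Pick C = (1428, 42, -19.3).
Normal n = (Pick A→Pick B) × (Pick A→Pick C) = (42788.4, -812868.3, 1396962).
So ∂z/∂easting = −n_x/n_z = −0.03063 and ∂z/∂northing = −n_y/n_z = 0.58188.
Gradient magnitude |∇z| = √(a² + b²) = √(0.00094 + 0.33859) = 0.58269.
True dip = arctan(0.58269) = 30.2°, dipping toward S (azimuth ≈ 177°).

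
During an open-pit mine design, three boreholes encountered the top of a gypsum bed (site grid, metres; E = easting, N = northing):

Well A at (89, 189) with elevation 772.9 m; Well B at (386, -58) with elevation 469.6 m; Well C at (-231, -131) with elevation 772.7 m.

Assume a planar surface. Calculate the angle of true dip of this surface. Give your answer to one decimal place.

Let the plane be z = a·E + b·N + c.
Well B−Well A: 297a − 247b = −303.3;  Well C−Well A: −320a − 320b = −0.2.
Solving gives a = −0.55725, b = 0.55788.
Gradient magnitude |∇z| = √(a² + b²) = √(0.31053 + 0.31123) = 0.78852.
True dip = arctan(0.78852) = 38.3°, dipping toward SE (azimuth ≈ 135°).

38.3°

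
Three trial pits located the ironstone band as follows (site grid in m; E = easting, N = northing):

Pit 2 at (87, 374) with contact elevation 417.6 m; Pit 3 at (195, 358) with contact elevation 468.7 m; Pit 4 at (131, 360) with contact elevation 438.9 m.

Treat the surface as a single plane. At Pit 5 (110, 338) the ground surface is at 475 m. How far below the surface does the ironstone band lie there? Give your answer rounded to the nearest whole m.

Two edge vectors: Pit 2→Pit 3 = (108, -16, 51.1), Pit 2→Pit 4 = (44, -14, 21.3).
Normal n = (Pit 2→Pit 3) × (Pit 2→Pit 4) = (374.6, -52, -808).
So ∂z/∂E = −n_x/n_z = 0.46361 and ∂z/∂N = −n_y/n_z = −0.06436.
Intercept c from Pit 2: 417.6 − 40.33 + 24.07 = 401.33.
At (110, 338): z_contact = 51.0 − 21.8 + 401.33 = 430.6 m.
Depth below ground = 475 − 430.6 = 44 m.

44 m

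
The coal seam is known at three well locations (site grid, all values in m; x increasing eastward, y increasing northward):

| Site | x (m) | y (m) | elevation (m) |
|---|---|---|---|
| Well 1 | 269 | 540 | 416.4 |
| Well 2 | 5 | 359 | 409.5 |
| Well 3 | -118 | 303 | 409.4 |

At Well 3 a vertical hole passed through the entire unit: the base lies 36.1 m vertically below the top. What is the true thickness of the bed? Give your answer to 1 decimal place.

35.8 m

Two edge vectors: Well 1→Well 2 = (-264, -181, -6.9), Well 1→Well 3 = (-387, -237, -7).
Normal n = (Well 1→Well 2) × (Well 1→Well 3) = (-368.3, 822.3, -7479).
So ∂z/∂x = −n_x/n_z = −0.04924 and ∂z/∂y = −n_y/n_z = 0.10995.
|∇z| = √(a²+b²) = 0.12047, so dip δ = arctan(0.12047) = 6.87°.
True thickness = vertical thickness × cos δ = 36.1 × cos 6.87° = 35.8 m.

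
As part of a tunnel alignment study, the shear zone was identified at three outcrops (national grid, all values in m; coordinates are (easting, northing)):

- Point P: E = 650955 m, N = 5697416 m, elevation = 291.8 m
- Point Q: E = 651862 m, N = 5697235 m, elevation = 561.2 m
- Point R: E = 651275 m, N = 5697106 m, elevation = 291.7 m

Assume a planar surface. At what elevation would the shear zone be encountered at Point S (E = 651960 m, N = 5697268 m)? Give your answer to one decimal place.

610.6 m

Two edge vectors: Point P→Point Q = (907, -181, 269.4), Point P→Point R = (320, -310, -0.1).
Normal n = (Point P→Point Q) × (Point P→Point R) = (83532.1, 86298.7, -223250).
So ∂z/∂E = −n_x/n_z = 0.374163942 and ∂z/∂N = −n_y/n_z = 0.386556327.
Intercept c from Point P: 291.8 − 243563.89 − 2202372.20 = −2445644.29.
At (651960, 5697268): z = 243939.9 + 2202315.0 − 2445644.29 = 610.6 m.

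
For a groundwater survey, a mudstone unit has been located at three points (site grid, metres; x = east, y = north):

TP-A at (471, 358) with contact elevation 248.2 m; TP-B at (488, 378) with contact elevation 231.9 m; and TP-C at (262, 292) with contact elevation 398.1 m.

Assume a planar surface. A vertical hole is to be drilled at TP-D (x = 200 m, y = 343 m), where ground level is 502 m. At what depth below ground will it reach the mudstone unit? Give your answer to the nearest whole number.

Two edge vectors: TP-A→TP-B = (17, 20, -16.3), TP-A→TP-C = (-209, -66, 149.9).
Normal n = (TP-A→TP-B) × (TP-A→TP-C) = (1922.2, 858.4, 3058).
So ∂z/∂x = −n_x/n_z = −0.62858 and ∂z/∂y = −n_y/n_z = −0.28071.
Intercept c from TP-A: 248.2 + 296.06 + 100.49 = 644.75.
At (200, 343): z_contact = −125.7 − 96.3 + 644.75 = 422.8 m.
Depth below ground = 502 − 422.8 = 79 m.

79 m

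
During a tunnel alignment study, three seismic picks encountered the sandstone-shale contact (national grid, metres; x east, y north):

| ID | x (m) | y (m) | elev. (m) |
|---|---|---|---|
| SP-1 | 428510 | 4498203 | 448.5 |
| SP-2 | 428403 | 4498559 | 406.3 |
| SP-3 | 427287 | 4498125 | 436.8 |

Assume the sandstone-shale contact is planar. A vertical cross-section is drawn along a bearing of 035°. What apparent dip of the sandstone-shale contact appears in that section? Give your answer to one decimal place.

Let the plane be z = a·x + b·y + c.
SP-2−SP-1: −107a + 356b = −42.2;  SP-3−SP-1: −1223a − 78b = −11.7.
Solving gives a = 0.01680, b = −0.11349.
Unit vector along 035° is (sin 35°, cos 35°) = (0.5736, 0.8192).
Slope in that direction = a·(0.5736) + b·(0.8192) = −0.08333.
Apparent dip = arctan|0.08333| = 4.8° (true dip is 6.5°, so apparent ≤ true as expected).

4.8°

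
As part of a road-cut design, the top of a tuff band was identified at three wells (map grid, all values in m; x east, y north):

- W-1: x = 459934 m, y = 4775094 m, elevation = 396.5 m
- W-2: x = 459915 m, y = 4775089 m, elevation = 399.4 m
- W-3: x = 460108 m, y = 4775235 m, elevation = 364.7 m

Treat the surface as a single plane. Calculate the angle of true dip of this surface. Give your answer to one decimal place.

8.5°

Let the plane be z = a·x + b·y + c.
W-2−W-1: −19a − 5b = 2.9;  W-3−W-1: 174a + 141b = −31.8.
Solving gives a = −0.13814, b = −0.05506.
Gradient magnitude |∇z| = √(a² + b²) = √(0.01908 + 0.00303) = 0.14871.
True dip = arctan(0.14871) = 8.5°, dipping toward ENE (azimuth ≈ 068°).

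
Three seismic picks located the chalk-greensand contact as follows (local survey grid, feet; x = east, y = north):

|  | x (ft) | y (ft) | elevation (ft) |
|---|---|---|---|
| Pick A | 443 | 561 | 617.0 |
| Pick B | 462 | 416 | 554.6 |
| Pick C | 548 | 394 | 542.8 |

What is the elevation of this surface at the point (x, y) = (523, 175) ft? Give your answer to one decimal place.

450.1 ft

Two edge vectors: Pick A→Pick B = (19, -145, -62.4), Pick A→Pick C = (105, -167, -74.2).
Normal n = (Pick A→Pick B) × (Pick A→Pick C) = (338.2, -5142.2, 12052).
So ∂z/∂x = −n_x/n_z = −0.02806 and ∂z/∂y = −n_y/n_z = 0.42667.
Intercept c from Pick A: 617 + 12.43 − 239.36 = 390.07.
At (523, 175): z = −14.7 + 74.7 + 390.07 = 450.1 ft.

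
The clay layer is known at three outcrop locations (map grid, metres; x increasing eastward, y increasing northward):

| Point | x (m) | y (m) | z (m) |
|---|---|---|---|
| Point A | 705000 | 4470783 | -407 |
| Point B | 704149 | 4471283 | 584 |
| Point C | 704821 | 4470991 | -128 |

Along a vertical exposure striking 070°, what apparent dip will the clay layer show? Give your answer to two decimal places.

25.68°

Let the plane be z = a·x + b·y + c.
Point B−Point A: −851a + 500b = 991;  Point C−Point A: −179a + 208b = 279.
Solving gives a = −0.76139, b = 0.68611.
Unit vector along 070° is (sin 70°, cos 70°) = (0.9397, 0.3420).
Slope in that direction = a·(0.9397) + b·(0.3420) = −0.48081.
Apparent dip = arctan|0.48081| = 25.68° (true dip is 45.7°, so apparent ≤ true as expected).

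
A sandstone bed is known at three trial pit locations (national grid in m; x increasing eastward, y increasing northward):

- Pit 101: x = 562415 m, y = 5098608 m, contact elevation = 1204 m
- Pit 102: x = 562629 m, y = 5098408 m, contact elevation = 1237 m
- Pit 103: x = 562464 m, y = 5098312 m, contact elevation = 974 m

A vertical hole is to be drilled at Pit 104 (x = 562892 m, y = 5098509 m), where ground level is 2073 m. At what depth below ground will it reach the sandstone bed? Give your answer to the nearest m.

466 m

Two edge vectors: Pit 101→Pit 102 = (214, -200, 33), Pit 101→Pit 103 = (49, -296, -230).
Normal n = (Pit 101→Pit 102) × (Pit 101→Pit 103) = (55768, 50837, -53544).
So ∂z/∂x = −n_x/n_z = 1.04153593 and ∂z/∂y = −n_y/n_z = 0.94944345.
Intercept c from Pit 101: 1204 − 585775.43 − 4840839.96 = −5425411.39.
At (562892, 5098509): z_contact = 586272.2 + 4840746.0 − 5425411.39 = 1606.8 m.
Depth below ground = 2073 − 1606.8 = 466 m.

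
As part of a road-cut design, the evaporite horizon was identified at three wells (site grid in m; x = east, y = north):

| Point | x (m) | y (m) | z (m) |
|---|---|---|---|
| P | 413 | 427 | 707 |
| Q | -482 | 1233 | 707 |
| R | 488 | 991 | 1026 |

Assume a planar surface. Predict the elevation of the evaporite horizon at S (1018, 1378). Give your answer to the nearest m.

1463 m

Let the plane be z = a·x + b·y + c.
Q−P: −895a + 806b = 0;  R−P: 75a + 564b = 319.
Solving gives a = 0.45488, b = 0.50511.
Then c = 707 − a·413 − b·427 = 303.45.
At (1018, 1378): z = 463.1 + 696.0 + 303.45 = 1462.6 m.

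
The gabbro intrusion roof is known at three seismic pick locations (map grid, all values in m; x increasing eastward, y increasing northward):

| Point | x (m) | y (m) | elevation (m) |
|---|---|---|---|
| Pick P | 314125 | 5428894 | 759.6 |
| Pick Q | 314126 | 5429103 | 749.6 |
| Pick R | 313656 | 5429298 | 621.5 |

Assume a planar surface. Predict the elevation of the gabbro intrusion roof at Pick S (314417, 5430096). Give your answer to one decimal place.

774.3 m

Let the plane be z = a·x + b·y + c.
Pick Q−Pick P: 1a + 209b = −10;  Pick R−Pick P: −469a + 404b = −138.1.
Solving gives a = 0.252201168, b = −0.049053594.
Then c = 759.6 − a·314125 − b·5428894 = 187843.67.
At (314417, 5430096): z = 79296.3 − 266365.7 + 187843.67 = 774.3 m.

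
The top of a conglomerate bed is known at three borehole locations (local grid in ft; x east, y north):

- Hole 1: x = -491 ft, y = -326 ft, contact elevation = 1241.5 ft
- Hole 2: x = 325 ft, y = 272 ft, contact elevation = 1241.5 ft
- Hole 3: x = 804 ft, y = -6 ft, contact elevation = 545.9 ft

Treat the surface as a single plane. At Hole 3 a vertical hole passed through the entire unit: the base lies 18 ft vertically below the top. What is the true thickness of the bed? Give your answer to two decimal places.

Let the plane be z = a·x + b·y + c.
Hole 2−Hole 1: 816a + 598b = 0;  Hole 3−Hole 1: 1295a + 320b = −695.6.
Solving gives a = −0.81040, b = 1.10583.
|∇z| = √(a²+b²) = 1.37098, so dip δ = arctan(1.37098) = 53.89°.
True thickness = vertical thickness × cos δ = 18 × cos 53.89° = 10.61 ft.

10.61 ft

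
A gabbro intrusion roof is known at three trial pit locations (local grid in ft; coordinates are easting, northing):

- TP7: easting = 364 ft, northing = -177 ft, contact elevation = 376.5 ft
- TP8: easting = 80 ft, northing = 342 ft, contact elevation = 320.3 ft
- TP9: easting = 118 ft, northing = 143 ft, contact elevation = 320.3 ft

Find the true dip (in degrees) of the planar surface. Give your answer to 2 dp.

Two edge vectors: TP7→TP8 = (-284, 519, -56.2), TP7→TP9 = (-246, 320, -56.2).
Normal n = (TP7→TP8) × (TP7→TP9) = (-11183.8, -2135.6, 36794).
So ∂z/∂easting = −n_x/n_z = 0.30396 and ∂z/∂northing = −n_y/n_z = 0.05804.
Gradient magnitude |∇z| = √(a² + b²) = √(0.09239 + 0.00337) = 0.30945.
True dip = arctan(0.30945) = 17.19°, dipping toward W (azimuth ≈ 259°).

17.19°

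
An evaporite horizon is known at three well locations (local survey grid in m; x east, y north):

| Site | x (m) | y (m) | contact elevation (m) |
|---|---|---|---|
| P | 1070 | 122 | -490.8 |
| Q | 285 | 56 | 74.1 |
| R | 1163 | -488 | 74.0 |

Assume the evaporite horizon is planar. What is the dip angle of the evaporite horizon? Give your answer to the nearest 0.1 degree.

Let the plane be z = a·x + b·y + c.
Q−P: −785a − 66b = 564.9;  R−P: 93a − 610b = 564.8.
Solving gives a = −0.63365, b = −1.02251.
Gradient magnitude |∇z| = √(a² + b²) = √(0.40151 + 1.04552) = 1.20293.
True dip = arctan(1.20293) = 50.3°, dipping toward NNE (azimuth ≈ 032°).

50.3°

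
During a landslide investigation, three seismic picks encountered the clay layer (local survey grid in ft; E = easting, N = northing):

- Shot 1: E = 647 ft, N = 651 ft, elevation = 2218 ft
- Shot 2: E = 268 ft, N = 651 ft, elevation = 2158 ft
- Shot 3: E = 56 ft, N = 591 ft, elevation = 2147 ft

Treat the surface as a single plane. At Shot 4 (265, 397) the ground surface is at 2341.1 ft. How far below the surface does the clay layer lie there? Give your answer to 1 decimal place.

88.1 ft

Two edge vectors: Shot 1→Shot 2 = (-379, 0, -60), Shot 1→Shot 3 = (-591, -60, -71).
Normal n = (Shot 1→Shot 2) × (Shot 1→Shot 3) = (-3600, 8551, 22740).
So ∂z/∂E = −n_x/n_z = 0.15831 and ∂z/∂N = −n_y/n_z = −0.37603.
Intercept c from Shot 1: 2218 − 102.43 + 244.80 = 2360.37.
At (265, 397): z_contact = 41.95 − 149.29 + 2360.37 = 2253.04 ft.
Depth below ground = 2341.1 − 2253.04 = 88.1 ft.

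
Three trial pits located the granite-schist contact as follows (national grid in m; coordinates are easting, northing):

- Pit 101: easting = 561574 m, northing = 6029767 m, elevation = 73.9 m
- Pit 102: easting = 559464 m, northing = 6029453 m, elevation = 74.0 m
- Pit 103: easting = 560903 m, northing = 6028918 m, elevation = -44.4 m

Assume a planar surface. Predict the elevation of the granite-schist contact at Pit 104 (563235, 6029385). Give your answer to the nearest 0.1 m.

-25.6 m

Two edge vectors: Pit 101→Pit 102 = (-2110, -314, 0.1), Pit 101→Pit 103 = (-671, -849, -118.3).
Normal n = (Pit 101→Pit 102) × (Pit 101→Pit 103) = (37231.1, -249680.1, 1580696).
So ∂z/∂easting = −n_x/n_z = −0.023553612 and ∂z/∂northing = −n_y/n_z = 0.157955799.
Intercept c from Pit 101: 73.9 + 13227.10 − 952436.67 = −939135.67.
At (563235, 6029385): z = −13266.2 + 952376.3 − 939135.67 = -25.6 m.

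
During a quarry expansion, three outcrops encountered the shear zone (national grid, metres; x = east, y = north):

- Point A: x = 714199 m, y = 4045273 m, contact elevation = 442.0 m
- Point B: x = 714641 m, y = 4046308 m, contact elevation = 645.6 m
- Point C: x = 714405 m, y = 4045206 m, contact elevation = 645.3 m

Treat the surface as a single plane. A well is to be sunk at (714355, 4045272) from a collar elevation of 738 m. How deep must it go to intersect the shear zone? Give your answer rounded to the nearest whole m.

152 m

Two edge vectors: Point A→Point B = (442, 1035, 203.6), Point A→Point C = (206, -67, 203.3).
Normal n = (Point A→Point B) × (Point A→Point C) = (224056.7, -47917, -242824).
So ∂z/∂x = −n_x/n_z = 0.92271233 and ∂z/∂y = −n_y/n_z = −0.19733222.
Intercept c from Point A: 442 − 659000.23 + 798262.72 = 139704.49.
At (714355, 4045272): z_contact = 659144.2 − 798262.5 + 139704.49 = 586.1 m.
Depth below ground = 738 − 586.1 = 152 m.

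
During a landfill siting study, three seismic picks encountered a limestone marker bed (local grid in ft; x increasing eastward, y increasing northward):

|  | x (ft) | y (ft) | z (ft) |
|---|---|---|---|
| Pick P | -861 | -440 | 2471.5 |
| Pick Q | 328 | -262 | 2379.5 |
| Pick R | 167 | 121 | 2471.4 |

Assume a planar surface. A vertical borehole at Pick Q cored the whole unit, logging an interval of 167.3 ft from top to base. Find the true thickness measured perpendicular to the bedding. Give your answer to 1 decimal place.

Two edge vectors: Pick P→Pick Q = (1189, 178, -92), Pick P→Pick R = (1028, 561, -0.1).
Normal n = (Pick P→Pick Q) × (Pick P→Pick R) = (51594.2, -94457.1, 484045).
So ∂z/∂x = −n_x/n_z = −0.10659 and ∂z/∂y = −n_y/n_z = 0.19514.
|∇z| = √(a²+b²) = 0.22235, so dip δ = arctan(0.22235) = 12.54°.
True thickness = vertical thickness × cos δ = 167.3 × cos 12.54° = 163.3 ft.

163.3 ft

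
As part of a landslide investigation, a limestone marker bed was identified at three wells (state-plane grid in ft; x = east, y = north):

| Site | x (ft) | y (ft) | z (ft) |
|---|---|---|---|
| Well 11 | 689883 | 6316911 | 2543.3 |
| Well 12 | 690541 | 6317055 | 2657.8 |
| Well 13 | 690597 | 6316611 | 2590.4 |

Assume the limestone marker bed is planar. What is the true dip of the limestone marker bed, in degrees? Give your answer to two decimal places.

Let the plane be z = a·x + b·y + c.
Well 12−Well 11: 658a + 144b = 114.5;  Well 13−Well 11: 714a − 300b = 47.1.
Solving gives a = 0.13701, b = 0.16908.
Gradient magnitude |∇z| = √(a² + b²) = √(0.01877 + 0.02859) = 0.21762.
True dip = arctan(0.21762) = 12.28°, dipping toward SW (azimuth ≈ 219°).

12.28°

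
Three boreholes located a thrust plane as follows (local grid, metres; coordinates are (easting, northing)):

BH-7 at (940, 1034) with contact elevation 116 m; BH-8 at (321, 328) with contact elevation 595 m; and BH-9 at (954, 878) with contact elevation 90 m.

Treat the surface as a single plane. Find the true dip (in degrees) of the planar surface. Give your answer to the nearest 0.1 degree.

Let the plane be z = a·E + b·N + c.
BH-8−BH-7: −619a − 706b = 479;  BH-9−BH-7: 14a − 156b = −26.
Solving gives a = −0.87442, b = 0.08819.
Gradient magnitude |∇z| = √(a² + b²) = √(0.76461 + 0.00778) = 0.87885.
True dip = arctan(0.87885) = 41.3°, dipping toward E (azimuth ≈ 096°).

41.3°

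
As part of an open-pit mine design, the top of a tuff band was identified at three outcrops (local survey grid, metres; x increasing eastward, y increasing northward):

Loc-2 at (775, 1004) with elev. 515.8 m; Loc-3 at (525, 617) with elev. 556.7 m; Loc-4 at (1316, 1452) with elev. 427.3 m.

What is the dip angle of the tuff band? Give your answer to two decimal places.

9.29°

Two edge vectors: Loc-2→Loc-3 = (-250, -387, 40.9), Loc-2→Loc-4 = (541, 448, -88.5).
Normal n = (Loc-2→Loc-3) × (Loc-2→Loc-4) = (15926.3, 1.9, 97367).
So ∂z/∂x = −n_x/n_z = −0.16357 and ∂z/∂y = −n_y/n_z = −0.00002.
Gradient magnitude |∇z| = √(a² + b²) = √(0.02676 + 0.00000) = 0.16357.
True dip = arctan(0.16357) = 9.29°, dipping toward E (azimuth ≈ 090°).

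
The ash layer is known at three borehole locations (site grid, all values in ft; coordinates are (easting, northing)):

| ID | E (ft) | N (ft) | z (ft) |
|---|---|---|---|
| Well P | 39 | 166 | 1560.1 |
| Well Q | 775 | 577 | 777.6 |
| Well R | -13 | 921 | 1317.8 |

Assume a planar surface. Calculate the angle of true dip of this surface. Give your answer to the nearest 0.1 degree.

43.0°

Let the plane be z = a·E + b·N + c.
Well Q−Well P: 736a + 411b = −782.5;  Well R−Well P: −52a + 755b = −242.3.
Solving gives a = −0.85123, b = −0.37955.
Gradient magnitude |∇z| = √(a² + b²) = √(0.72459 + 0.14406) = 0.93201.
True dip = arctan(0.93201) = 43.0°, dipping toward ENE (azimuth ≈ 066°).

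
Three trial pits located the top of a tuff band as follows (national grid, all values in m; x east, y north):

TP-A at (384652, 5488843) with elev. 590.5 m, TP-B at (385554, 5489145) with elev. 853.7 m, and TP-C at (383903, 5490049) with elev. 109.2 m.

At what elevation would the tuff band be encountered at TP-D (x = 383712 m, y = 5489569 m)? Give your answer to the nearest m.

Two edge vectors: TP-A→TP-B = (902, 302, 263.2), TP-A→TP-C = (-749, 1206, -481.3).
Normal n = (TP-A→TP-B) × (TP-A→TP-C) = (-462771.8, 236995.8, 1314010).
So ∂z/∂x = −n_x/n_z = 0.35218286 and ∂z/∂y = −n_y/n_z = −0.18036073.
Intercept c from TP-A: 590.5 − 135467.84 + 989971.72 = 855094.38.
At (383712, 5489569): z = 135136.8 − 990102.7 + 855094.38 = 128.5 m.

129 m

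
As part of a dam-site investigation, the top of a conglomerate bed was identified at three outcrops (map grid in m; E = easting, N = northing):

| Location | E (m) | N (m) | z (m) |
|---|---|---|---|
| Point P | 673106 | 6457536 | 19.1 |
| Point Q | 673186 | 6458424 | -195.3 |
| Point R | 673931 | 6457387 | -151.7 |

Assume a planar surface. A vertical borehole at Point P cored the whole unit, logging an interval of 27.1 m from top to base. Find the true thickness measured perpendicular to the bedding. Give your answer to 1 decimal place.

25.7 m

Two edge vectors: Point P→Point Q = (80, 888, -214.4), Point P→Point R = (825, -149, -170.8).
Normal n = (Point P→Point Q) × (Point P→Point R) = (-183616, -163216, -744520).
So ∂z/∂E = −n_x/n_z = −0.24662 and ∂z/∂N = −n_y/n_z = −0.21922.
|∇z| = √(a²+b²) = 0.32997, so dip δ = arctan(0.32997) = 18.26°.
True thickness = vertical thickness × cos δ = 27.1 × cos 18.26° = 25.7 m.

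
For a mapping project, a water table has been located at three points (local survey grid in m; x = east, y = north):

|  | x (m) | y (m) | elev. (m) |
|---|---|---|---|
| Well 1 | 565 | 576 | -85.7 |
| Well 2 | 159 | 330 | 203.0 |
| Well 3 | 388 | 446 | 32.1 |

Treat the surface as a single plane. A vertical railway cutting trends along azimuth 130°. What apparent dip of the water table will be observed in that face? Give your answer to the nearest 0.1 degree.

Two edge vectors: Well 1→Well 2 = (-406, -246, 288.7), Well 1→Well 3 = (-177, -130, 117.8).
Normal n = (Well 1→Well 2) × (Well 1→Well 3) = (8552.2, -3273.1, 9238).
So ∂z/∂x = −n_x/n_z = −0.92576 and ∂z/∂y = −n_y/n_z = 0.35431.
Unit vector along 130° is (sin 130°, cos 130°) = (0.7660, -0.6428).
Slope in that direction = a·(0.7660) + b·(-0.6428) = −0.93692.
Apparent dip = arctan|0.93692| = 43.1° (true dip is 44.7°, so apparent ≤ true as expected).

43.1°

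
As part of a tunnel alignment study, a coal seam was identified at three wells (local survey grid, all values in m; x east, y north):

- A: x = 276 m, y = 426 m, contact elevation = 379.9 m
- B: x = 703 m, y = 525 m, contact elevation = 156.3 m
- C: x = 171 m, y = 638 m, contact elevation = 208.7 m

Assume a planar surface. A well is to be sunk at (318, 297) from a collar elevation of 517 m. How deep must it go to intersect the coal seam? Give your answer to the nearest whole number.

26 m

Two edge vectors: A→B = (427, 99, -223.6), A→C = (-105, 212, -171.2).
Normal n = (A→B) × (A→C) = (30454.4, 96580.4, 100919).
So ∂z/∂x = −n_x/n_z = −0.30177 and ∂z/∂y = −n_y/n_z = −0.95701.
Intercept c from A: 379.9 + 83.29 + 407.69 = 870.87.
At (318, 297): z_contact = −96.0 − 284.2 + 870.87 = 490.7 m.
Depth below ground = 517 − 490.7 = 26 m.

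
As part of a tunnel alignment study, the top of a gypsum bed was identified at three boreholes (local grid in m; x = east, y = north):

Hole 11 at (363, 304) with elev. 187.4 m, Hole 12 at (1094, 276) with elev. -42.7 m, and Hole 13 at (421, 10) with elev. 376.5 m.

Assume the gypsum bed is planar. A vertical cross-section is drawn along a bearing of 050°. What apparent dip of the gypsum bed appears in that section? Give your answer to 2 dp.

35.71°

Two edge vectors: Hole 11→Hole 12 = (731, -28, -230.1), Hole 11→Hole 13 = (58, -294, 189.1).
Normal n = (Hole 11→Hole 12) × (Hole 11→Hole 13) = (-72944.2, -151577.9, -213290).
So ∂z/∂x = −n_x/n_z = −0.34200 and ∂z/∂y = −n_y/n_z = −0.71067.
Unit vector along 050° is (sin 50°, cos 50°) = (0.7660, 0.6428).
Slope in that direction = a·(0.7660) + b·(0.6428) = −0.71879.
Apparent dip = arctan|0.71879| = 35.71° (true dip is 38.3°, so apparent ≤ true as expected).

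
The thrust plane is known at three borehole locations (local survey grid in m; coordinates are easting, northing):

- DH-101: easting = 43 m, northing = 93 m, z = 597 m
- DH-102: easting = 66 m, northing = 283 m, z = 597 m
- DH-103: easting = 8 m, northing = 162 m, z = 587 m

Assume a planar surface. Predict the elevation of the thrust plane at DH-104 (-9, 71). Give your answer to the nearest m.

Two edge vectors: DH-101→DH-102 = (23, 190, 0), DH-101→DH-103 = (-35, 69, -10).
Normal n = (DH-101→DH-102) × (DH-101→DH-103) = (-1900, 230, 8237).
So ∂z/∂easting = −n_x/n_z = 0.23067 and ∂z/∂northing = −n_y/n_z = −0.02792.
Intercept c from DH-101: 597 − 9.92 + 2.60 = 589.68.
At (-9, 71): z = −2.1 − 2.0 + 589.68 = 585.6 m.

586 m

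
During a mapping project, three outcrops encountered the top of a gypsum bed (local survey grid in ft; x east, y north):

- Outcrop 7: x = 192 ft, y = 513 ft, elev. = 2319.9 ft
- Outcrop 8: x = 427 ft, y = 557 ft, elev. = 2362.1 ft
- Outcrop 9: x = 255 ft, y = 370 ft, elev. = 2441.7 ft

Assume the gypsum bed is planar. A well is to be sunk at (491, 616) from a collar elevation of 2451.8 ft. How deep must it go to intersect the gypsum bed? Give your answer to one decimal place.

Let the plane be z = a·x + b·y + c.
Outcrop 8−Outcrop 7: 235a + 44b = 42.2;  Outcrop 9−Outcrop 7: 63a − 143b = 121.8.
Solving gives a = 0.31321, b = −0.71376.
Then c = 2319.9 − a·192 − b·513 = 2625.92.
At (491, 616): z_contact = 153.79 − 439.68 + 2625.92 = 2340.03 ft.
Depth below ground = 2451.8 − 2340.03 = 111.8 ft.

111.8 ft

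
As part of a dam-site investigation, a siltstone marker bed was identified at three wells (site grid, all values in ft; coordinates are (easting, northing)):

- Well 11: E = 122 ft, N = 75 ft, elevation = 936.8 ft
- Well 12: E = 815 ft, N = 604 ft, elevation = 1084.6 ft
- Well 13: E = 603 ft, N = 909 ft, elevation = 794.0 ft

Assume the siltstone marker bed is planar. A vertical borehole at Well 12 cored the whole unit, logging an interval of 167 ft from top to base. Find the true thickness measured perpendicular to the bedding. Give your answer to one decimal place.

Let the plane be z = a·E + b·N + c.
Well 12−Well 11: 693a + 529b = 147.8;  Well 13−Well 11: 481a + 834b = −142.8.
Solving gives a = 0.61452, b = −0.52564.
|∇z| = √(a²+b²) = 0.80867, so dip δ = arctan(0.80867) = 38.96°.
True thickness = vertical thickness × cos δ = 167 × cos 38.96° = 129.9 ft.

129.9 ft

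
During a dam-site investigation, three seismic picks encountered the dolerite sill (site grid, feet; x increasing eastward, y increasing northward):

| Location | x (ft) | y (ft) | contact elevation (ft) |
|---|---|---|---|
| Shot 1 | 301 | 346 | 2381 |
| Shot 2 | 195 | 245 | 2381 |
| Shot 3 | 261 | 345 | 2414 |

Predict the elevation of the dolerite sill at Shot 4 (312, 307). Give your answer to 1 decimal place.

2337.0 ft

Let the plane be z = a·x + b·y + c.
Shot 2−Shot 1: −106a − 101b = 0;  Shot 3−Shot 1: −40a − 1b = 33.
Solving gives a = −0.84723, b = 0.88917.
Then c = 2381 − a·301 − b·346 = 2328.36.
At (312, 307): z = −264.3 + 273.0 + 2328.36 = 2337.0 ft.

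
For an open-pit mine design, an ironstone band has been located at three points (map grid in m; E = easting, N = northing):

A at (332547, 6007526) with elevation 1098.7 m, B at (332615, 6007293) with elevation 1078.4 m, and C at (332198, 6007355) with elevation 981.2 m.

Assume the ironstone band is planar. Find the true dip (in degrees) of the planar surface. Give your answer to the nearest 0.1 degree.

Let the plane be z = a·E + b·N + c.
B−A: 68a − 233b = −20.3;  C−A: −349a − 171b = −117.5.
Solving gives a = 0.25721, b = 0.16219.
Gradient magnitude |∇z| = √(a² + b²) = √(0.06616 + 0.02631) = 0.30407.
True dip = arctan(0.30407) = 16.9°, dipping toward WSW (azimuth ≈ 238°).

16.9°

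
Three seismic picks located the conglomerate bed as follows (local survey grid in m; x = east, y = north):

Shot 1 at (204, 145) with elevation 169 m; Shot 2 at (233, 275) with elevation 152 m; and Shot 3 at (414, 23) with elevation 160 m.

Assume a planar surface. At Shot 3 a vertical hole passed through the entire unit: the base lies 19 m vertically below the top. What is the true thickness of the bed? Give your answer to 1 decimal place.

Two edge vectors: Shot 1→Shot 2 = (29, 130, -17), Shot 1→Shot 3 = (210, -122, -9).
Normal n = (Shot 1→Shot 2) × (Shot 1→Shot 3) = (-3244, -3309, -30838).
So ∂z/∂x = −n_x/n_z = −0.10519 and ∂z/∂y = −n_y/n_z = −0.10730.
|∇z| = √(a²+b²) = 0.15027, so dip δ = arctan(0.15027) = 8.55°.
True thickness = vertical thickness × cos δ = 19 × cos 8.55° = 18.8 m.

18.8 m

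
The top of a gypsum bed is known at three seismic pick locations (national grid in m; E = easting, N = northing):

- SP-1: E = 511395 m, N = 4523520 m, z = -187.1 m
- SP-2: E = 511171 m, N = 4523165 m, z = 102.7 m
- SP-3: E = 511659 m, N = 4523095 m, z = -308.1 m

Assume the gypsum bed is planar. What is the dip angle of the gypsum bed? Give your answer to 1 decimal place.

42.5°

Two edge vectors: SP-1→SP-2 = (-224, -355, 289.8), SP-1→SP-3 = (264, -425, -121).
Normal n = (SP-1→SP-2) × (SP-1→SP-3) = (166120, 49403.2, 188920).
So ∂z/∂E = −n_x/n_z = −0.87931 and ∂z/∂N = −n_y/n_z = −0.26150.
Gradient magnitude |∇z| = √(a² + b²) = √(0.77319 + 0.06838) = 0.91738.
True dip = arctan(0.91738) = 42.5°, dipping toward ENE (azimuth ≈ 073°).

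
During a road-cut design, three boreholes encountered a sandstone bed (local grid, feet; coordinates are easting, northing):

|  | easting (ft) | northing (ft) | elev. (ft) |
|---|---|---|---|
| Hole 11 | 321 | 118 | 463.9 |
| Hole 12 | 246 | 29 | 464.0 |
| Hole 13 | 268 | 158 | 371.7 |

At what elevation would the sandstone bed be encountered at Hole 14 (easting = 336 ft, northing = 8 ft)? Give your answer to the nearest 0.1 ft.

Let the plane be z = a·easting + b·northing + c.
Hole 12−Hole 11: −75a − 89b = 0.1;  Hole 13−Hole 11: −53a + 40b = −92.2.
Solving gives a = 1.06282, b = −0.89676.
Then c = 463.9 − a·321 − b·118 = 228.55.
At (336, 8): z = 357.1 − 7.2 + 228.55 = 578.5 ft.

578.5 ft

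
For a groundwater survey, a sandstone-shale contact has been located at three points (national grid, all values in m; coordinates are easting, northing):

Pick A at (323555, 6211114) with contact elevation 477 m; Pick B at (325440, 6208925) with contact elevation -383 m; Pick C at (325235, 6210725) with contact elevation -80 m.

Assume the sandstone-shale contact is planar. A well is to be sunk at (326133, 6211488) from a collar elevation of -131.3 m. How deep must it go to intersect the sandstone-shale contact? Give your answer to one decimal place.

116.2 m

Two edge vectors: Pick A→Pick B = (1885, -2189, -860), Pick A→Pick C = (1680, -389, -557).
Normal n = (Pick A→Pick B) × (Pick A→Pick C) = (884733, -394855, 2944255).
So ∂z/∂easting = −n_x/n_z = −0.300494692 and ∂z/∂northing = −n_y/n_z = 0.134110327.
Intercept c from Pick A: 477 + 97226.56 − 832974.53 = −735270.97.
At (326133, 6211488): z_contact = −98001.24 + 833024.69 − 735270.97 = -247.52 m.
Depth below ground = -131.3 − (-247.52) = 116.2 m.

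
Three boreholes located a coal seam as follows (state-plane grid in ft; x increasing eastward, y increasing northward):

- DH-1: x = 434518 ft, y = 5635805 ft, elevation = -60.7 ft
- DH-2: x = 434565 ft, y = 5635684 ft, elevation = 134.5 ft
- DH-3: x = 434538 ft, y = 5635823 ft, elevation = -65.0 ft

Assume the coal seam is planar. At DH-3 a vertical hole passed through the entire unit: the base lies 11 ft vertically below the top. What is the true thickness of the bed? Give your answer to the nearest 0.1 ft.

Let the plane be z = a·x + b·y + c.
DH-2−DH-1: 47a − 121b = 195.2;  DH-3−DH-1: 20a + 18b = −4.3.
Solving gives a = 0.91650, b = −1.25723.
|∇z| = √(a²+b²) = 1.55583, so dip δ = arctan(1.55583) = 57.27°.
True thickness = vertical thickness × cos δ = 11 × cos 57.27° = 5.9 ft.

5.9 ft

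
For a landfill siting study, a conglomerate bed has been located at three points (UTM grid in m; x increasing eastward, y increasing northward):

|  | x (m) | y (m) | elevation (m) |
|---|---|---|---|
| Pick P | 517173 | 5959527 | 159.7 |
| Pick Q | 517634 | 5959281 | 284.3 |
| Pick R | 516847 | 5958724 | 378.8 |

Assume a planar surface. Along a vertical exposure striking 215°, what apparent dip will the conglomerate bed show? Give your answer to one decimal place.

Two edge vectors: Pick P→Pick Q = (461, -246, 124.6), Pick P→Pick R = (-326, -803, 219.1).
Normal n = (Pick P→Pick Q) × (Pick P→Pick R) = (46155.2, -141624.7, -450379).
So ∂z/∂x = −n_x/n_z = 0.10248 and ∂z/∂y = −n_y/n_z = −0.31446.
Unit vector along 215° is (sin 215°, cos 215°) = (-0.5736, -0.8192).
Slope in that direction = a·(-0.5736) + b·(-0.8192) = 0.19881.
Apparent dip = arctan|0.19881| = 11.2° (true dip is 18.3°, so apparent ≤ true as expected).

11.2°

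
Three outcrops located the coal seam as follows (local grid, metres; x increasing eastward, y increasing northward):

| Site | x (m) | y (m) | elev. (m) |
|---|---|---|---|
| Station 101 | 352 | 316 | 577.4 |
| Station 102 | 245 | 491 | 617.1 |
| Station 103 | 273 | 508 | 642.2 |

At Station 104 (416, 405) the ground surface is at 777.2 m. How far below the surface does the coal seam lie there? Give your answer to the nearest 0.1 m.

114.1 m

Two edge vectors: Station 101→Station 102 = (-107, 175, 39.7), Station 101→Station 103 = (-79, 192, 64.8).
Normal n = (Station 101→Station 102) × (Station 101→Station 103) = (3717.6, 3797.3, -6719).
So ∂z/∂x = −n_x/n_z = 0.55330 and ∂z/∂y = −n_y/n_z = 0.56516.
Intercept c from Station 101: 577.4 − 194.76 − 178.59 = 204.05.
At (416, 405): z_contact = 230.17 + 228.89 + 204.05 = 663.11 m.
Depth below ground = 777.2 − 663.11 = 114.1 m.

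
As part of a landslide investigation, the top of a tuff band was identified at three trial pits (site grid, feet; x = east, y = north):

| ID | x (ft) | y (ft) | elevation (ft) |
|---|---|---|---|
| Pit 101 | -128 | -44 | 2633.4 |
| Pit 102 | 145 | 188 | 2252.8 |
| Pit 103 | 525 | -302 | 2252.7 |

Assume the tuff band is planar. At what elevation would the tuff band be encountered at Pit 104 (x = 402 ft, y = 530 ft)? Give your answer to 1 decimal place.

1814.0 ft

Two edge vectors: Pit 101→Pit 102 = (273, 232, -380.6), Pit 101→Pit 103 = (653, -258, -380.7).
Normal n = (Pit 101→Pit 102) × (Pit 101→Pit 103) = (-186517.2, -144600.7, -221930).
So ∂z/∂x = −n_x/n_z = −0.84043 and ∂z/∂y = −n_y/n_z = −0.65156.
Intercept c from Pit 101: 2633.4 − 107.58 − 28.67 = 2497.16.
At (402, 530): z = −337.9 − 345.3 + 2497.16 = 1814.0 ft.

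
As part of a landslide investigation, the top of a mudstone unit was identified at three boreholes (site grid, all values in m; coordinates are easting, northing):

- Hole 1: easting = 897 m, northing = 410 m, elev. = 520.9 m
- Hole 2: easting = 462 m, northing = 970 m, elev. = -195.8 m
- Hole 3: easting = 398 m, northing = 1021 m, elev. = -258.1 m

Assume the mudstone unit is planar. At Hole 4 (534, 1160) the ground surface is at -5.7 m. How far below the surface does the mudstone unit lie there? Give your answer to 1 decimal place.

460.0 m

Two edge vectors: Hole 1→Hole 2 = (-435, 560, -716.7), Hole 1→Hole 3 = (-499, 611, -779).
Normal n = (Hole 1→Hole 2) × (Hole 1→Hole 3) = (1663.7, 18768.3, 13655).
So ∂z/∂easting = −n_x/n_z = −0.121838 and ∂z/∂northing = −n_y/n_z = −1.374464.
Intercept c from Hole 1: 520.9 + 109.29 + 563.53 = 1193.72.
At (534, 1160): z_contact = −65.06 − 1594.38 + 1193.72 = -465.72 m.
Depth below ground = -5.7 − (-465.72) = 460.0 m.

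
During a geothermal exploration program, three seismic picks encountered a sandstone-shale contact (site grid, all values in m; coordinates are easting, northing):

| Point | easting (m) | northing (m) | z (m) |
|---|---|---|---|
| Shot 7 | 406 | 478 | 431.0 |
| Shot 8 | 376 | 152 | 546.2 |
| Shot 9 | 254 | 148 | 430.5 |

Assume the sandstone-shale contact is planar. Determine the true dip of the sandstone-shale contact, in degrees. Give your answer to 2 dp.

46.65°

Let the plane be z = a·easting + b·northing + c.
Shot 8−Shot 7: −30a − 326b = 115.2;  Shot 9−Shot 7: −152a − 330b = −0.5.
Solving gives a = 0.96285, b = −0.44198.
Gradient magnitude |∇z| = √(a² + b²) = √(0.92708 + 0.19535) = 1.05945.
True dip = arctan(1.05945) = 46.65°, dipping toward WNW (azimuth ≈ 295°).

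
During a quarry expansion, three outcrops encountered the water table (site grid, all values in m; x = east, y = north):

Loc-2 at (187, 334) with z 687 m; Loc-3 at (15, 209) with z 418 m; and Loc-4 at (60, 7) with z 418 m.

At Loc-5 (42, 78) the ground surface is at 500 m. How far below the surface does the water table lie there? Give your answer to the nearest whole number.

85 m

Two edge vectors: Loc-2→Loc-3 = (-172, -125, -269), Loc-2→Loc-4 = (-127, -327, -269).
Normal n = (Loc-2→Loc-3) × (Loc-2→Loc-4) = (-54338, -12105, 40369).
So ∂z/∂x = −n_x/n_z = 1.34603 and ∂z/∂y = −n_y/n_z = 0.29986.
Intercept c from Loc-2: 687 − 251.71 − 100.15 = 335.14.
At (42, 78): z_contact = 56.5 + 23.4 + 335.14 = 415.1 m.
Depth below ground = 500 − 415.1 = 85 m.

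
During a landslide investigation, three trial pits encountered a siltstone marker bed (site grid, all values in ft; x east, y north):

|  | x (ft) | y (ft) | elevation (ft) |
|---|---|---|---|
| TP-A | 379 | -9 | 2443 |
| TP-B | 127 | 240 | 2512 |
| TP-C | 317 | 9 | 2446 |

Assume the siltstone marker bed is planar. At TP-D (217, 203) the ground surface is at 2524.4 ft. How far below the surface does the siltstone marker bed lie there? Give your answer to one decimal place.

20.3 ft

Two edge vectors: TP-A→TP-B = (-252, 249, 69), TP-A→TP-C = (-62, 18, 3).
Normal n = (TP-A→TP-B) × (TP-A→TP-C) = (-495, -3522, 10902).
So ∂z/∂x = −n_x/n_z = 0.04540 and ∂z/∂y = −n_y/n_z = 0.32306.
Intercept c from TP-A: 2443 − 17.21 + 2.91 = 2428.70.
At (217, 203): z_contact = 9.85 + 65.58 + 2428.70 = 2504.13 ft.
Depth below ground = 2524.4 − 2504.13 = 20.3 ft.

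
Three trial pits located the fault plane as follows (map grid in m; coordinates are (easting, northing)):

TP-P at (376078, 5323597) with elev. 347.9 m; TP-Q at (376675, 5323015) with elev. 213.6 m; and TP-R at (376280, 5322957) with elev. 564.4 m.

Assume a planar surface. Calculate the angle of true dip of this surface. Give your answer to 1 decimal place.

Two edge vectors: TP-P→TP-Q = (597, -582, -134.3), TP-P→TP-R = (202, -640, 216.5).
Normal n = (TP-P→TP-Q) × (TP-P→TP-R) = (-211955, -156379.1, -264516).
So ∂z/∂E = −n_x/n_z = −0.80129 and ∂z/∂N = −n_y/n_z = −0.59119.
Gradient magnitude |∇z| = √(a² + b²) = √(0.64207 + 0.34951) = 0.99578.
True dip = arctan(0.99578) = 44.9°, dipping toward NE (azimuth ≈ 054°).

44.9°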